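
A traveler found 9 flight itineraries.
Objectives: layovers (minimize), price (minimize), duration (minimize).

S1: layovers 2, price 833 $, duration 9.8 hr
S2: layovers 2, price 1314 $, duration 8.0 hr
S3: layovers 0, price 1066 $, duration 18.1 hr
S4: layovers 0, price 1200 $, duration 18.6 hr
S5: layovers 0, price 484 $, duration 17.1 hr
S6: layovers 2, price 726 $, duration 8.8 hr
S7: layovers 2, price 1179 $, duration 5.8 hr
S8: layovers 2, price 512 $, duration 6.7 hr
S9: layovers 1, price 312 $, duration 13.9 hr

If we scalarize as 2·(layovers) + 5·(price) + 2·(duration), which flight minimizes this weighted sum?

S1: 2·2 + 5·833 + 2·9.8 = 4188.6
S2: 2·2 + 5·1314 + 2·8.0 = 6590.0
S3: 2·0 + 5·1066 + 2·18.1 = 5366.2
S4: 2·0 + 5·1200 + 2·18.6 = 6037.2
S5: 2·0 + 5·484 + 2·17.1 = 2454.2
S6: 2·2 + 5·726 + 2·8.8 = 3651.6
S7: 2·2 + 5·1179 + 2·5.8 = 5910.6
S8: 2·2 + 5·512 + 2·6.7 = 2577.4
S9: 2·1 + 5·312 + 2·13.9 = 1589.8
Lowest: S9 at 1589.8.

S9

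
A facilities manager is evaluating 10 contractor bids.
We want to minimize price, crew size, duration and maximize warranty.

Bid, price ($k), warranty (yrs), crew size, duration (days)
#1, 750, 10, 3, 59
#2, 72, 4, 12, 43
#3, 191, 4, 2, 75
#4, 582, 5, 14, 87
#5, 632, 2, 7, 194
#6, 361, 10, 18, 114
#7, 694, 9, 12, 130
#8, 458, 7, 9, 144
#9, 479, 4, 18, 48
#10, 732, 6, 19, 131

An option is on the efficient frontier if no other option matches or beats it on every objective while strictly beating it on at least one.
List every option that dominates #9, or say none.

#2

#2: price 72≤479, warranty 4≥4, crew size 12≤18, duration 43≤48 — dominates #9.
Others (#1, #3, #4, #5, #6, #7, #8, #10) are each worse than #9 on at least one objective.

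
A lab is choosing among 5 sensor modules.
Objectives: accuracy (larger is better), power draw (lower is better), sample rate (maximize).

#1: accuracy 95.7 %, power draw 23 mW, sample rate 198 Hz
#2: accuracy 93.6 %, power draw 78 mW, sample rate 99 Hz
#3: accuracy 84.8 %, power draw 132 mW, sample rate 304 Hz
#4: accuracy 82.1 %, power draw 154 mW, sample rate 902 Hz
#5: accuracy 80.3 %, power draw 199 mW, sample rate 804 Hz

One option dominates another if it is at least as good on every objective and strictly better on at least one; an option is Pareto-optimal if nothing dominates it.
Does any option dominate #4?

#1: worse on sample rate (198 vs 902).
#2: worse on sample rate (99 vs 902).
#3: worse on sample rate (304 vs 902).
#5: worse on accuracy (80.3 vs 82.1).
No option is at least as good as #4 on every objective and strictly better on one.

No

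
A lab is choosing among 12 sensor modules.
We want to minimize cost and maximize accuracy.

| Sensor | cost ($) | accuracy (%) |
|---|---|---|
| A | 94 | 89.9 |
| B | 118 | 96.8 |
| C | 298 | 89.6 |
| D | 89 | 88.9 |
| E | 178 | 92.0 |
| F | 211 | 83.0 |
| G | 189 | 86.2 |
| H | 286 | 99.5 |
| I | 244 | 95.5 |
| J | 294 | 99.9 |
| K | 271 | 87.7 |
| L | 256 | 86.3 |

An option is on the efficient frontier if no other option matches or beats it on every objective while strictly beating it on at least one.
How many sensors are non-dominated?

A: not dominated.
B: not dominated.
C: dominated by A (cost 94≤298, accuracy 89.9≥89.6).
D: not dominated (best cost).
E: dominated by B (cost 118≤178, accuracy 96.8≥92.0).
F: dominated by A (cost 94≤211, accuracy 89.9≥83.0).
G: dominated by A (cost 94≤189, accuracy 89.9≥86.2).
H: not dominated.
I: dominated by B (cost 118≤244, accuracy 96.8≥95.5).
J: not dominated (best accuracy).
K: dominated by A (cost 94≤271, accuracy 89.9≥87.7).
L: dominated by A (cost 94≤256, accuracy 89.9≥86.3).
Pareto-optimal: A, B, D, H, J → 5.

5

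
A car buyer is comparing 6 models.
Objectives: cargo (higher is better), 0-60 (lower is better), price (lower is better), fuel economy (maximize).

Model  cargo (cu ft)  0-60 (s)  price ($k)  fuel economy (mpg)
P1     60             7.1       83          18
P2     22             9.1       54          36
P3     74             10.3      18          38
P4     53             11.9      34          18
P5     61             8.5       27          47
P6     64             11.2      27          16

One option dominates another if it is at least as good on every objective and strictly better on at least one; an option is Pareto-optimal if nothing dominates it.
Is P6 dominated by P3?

Yes

P3 vs P6: cargo 74≥64, 0-60 10.3≤11.2, price 18≤27, fuel economy 38≥16 — P3 is at least as good on every objective with at least one strict improvement.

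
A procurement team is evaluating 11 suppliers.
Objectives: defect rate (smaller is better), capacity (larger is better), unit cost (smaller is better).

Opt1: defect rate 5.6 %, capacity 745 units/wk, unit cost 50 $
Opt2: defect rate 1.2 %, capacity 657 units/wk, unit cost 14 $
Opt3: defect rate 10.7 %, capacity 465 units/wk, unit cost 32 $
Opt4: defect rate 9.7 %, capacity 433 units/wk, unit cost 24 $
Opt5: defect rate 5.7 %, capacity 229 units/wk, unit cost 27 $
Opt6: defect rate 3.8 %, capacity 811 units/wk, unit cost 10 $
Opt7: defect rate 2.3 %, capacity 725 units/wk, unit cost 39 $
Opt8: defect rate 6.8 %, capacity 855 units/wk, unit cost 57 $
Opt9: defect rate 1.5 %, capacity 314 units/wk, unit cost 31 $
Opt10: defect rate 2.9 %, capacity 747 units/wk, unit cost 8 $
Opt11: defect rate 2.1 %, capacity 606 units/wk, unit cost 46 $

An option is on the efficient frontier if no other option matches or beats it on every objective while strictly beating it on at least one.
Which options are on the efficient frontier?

Opt1: dominated by Opt6 (defect rate 3.8≤5.6, capacity 811≥745, unit cost 10≤50).
Opt2: not dominated (best defect rate).
Opt3: dominated by Opt2 (defect rate 1.2≤10.7, capacity 657≥465, unit cost 14≤32).
Opt4: dominated by Opt2 (defect rate 1.2≤9.7, capacity 657≥433, unit cost 14≤24).
Opt5: dominated by Opt2 (defect rate 1.2≤5.7, capacity 657≥229, unit cost 14≤27).
Opt6: not dominated.
Opt7: not dominated.
Opt8: not dominated (best capacity).
Opt9: dominated by Opt2 (defect rate 1.2≤1.5, capacity 657≥314, unit cost 14≤31).
Opt10: not dominated (best unit cost).
Opt11: dominated by Opt2 (defect rate 1.2≤2.1, capacity 657≥606, unit cost 14≤46).

Opt2, Opt6, Opt7, Opt8, Opt10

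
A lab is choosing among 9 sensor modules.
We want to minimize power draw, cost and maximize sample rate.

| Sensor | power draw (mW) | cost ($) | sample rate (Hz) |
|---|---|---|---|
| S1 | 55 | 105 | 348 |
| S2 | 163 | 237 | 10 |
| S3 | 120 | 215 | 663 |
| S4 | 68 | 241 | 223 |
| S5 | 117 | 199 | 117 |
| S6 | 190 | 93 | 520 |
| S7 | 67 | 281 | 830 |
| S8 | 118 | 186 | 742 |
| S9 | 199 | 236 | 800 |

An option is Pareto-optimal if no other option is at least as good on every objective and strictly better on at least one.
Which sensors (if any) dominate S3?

S8

S8: power draw 118≤120, cost 186≤215, sample rate 742≥663 — dominates S3.
Others (S1, S2, S4, S5, S6, S7, S9) are each worse than S3 on at least one objective.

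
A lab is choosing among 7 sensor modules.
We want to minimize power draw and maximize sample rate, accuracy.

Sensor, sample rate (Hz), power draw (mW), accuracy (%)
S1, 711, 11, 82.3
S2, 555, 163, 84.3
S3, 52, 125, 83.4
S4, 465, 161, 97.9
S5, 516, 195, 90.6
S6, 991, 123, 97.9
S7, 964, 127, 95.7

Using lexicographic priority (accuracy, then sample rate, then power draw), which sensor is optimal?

First maximize accuracy: best is 97.9, kept {S4, S6}.
Then maximize sample rate: best is 991, kept {S6}.

S6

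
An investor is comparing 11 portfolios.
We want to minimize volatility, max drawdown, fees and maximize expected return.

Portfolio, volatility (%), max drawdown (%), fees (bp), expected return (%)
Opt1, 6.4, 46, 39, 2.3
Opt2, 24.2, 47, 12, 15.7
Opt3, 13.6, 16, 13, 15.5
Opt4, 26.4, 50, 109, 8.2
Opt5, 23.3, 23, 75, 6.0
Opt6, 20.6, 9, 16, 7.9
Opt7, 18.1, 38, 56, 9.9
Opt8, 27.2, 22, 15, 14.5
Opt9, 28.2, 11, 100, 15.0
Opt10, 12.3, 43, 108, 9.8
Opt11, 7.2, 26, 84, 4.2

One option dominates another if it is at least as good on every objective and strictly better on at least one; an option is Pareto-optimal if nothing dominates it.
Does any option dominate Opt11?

No

Opt1: worse on max drawdown (46 vs 26).
Opt2: worse on volatility (24.2 vs 7.2).
Opt3: worse on volatility (13.6 vs 7.2).
Opt4: worse on volatility (26.4 vs 7.2).
Opt5: worse on volatility (23.3 vs 7.2).
Opt6: worse on volatility (20.6 vs 7.2).
Opt7: worse on volatility (18.1 vs 7.2).
Opt8: worse on volatility (27.2 vs 7.2).
Opt9: worse on volatility (28.2 vs 7.2).
Opt10: worse on volatility (12.3 vs 7.2).
No option is at least as good as Opt11 on every objective and strictly better on one.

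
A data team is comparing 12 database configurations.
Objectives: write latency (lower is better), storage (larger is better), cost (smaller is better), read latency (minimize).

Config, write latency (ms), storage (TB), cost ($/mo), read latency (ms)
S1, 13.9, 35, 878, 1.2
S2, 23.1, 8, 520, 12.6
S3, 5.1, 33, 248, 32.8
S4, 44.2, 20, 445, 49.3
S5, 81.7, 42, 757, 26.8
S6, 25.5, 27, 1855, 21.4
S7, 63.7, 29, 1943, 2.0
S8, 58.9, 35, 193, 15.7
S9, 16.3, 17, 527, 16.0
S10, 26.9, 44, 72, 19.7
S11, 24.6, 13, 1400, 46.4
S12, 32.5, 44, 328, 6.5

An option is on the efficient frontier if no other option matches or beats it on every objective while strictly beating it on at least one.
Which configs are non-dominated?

S1, S2, S3, S8, S9, S10, S12

S1: not dominated (best read latency).
S2: not dominated.
S3: not dominated (best write latency).
S4: dominated by S3 (write latency 5.1≤44.2, storage 33≥20, cost 248≤445, read latency 32.8≤49.3).
S5: dominated by S10 (write latency 26.9≤81.7, storage 44≥42, cost 72≤757, read latency 19.7≤26.8).
S6: dominated by S1 (write latency 13.9≤25.5, storage 35≥27, cost 878≤1855, read latency 1.2≤21.4).
S7: dominated by S1 (write latency 13.9≤63.7, storage 35≥29, cost 878≤1943, read latency 1.2≤2.0).
S8: not dominated.
S9: not dominated.
S10: not dominated (best cost).
S11: dominated by S1 (write latency 13.9≤24.6, storage 35≥13, cost 878≤1400, read latency 1.2≤46.4).
S12: not dominated.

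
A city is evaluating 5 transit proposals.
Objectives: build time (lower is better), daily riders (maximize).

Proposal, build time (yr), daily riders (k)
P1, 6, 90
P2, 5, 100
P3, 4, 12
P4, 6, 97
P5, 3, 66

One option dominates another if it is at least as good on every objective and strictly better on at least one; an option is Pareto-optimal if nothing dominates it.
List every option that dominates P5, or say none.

P1: worse on build time (6 vs 3).
P2: worse on build time (5 vs 3).
P3: worse on build time (4 vs 3).
P4: worse on build time (6 vs 3).
No option dominates P5.

none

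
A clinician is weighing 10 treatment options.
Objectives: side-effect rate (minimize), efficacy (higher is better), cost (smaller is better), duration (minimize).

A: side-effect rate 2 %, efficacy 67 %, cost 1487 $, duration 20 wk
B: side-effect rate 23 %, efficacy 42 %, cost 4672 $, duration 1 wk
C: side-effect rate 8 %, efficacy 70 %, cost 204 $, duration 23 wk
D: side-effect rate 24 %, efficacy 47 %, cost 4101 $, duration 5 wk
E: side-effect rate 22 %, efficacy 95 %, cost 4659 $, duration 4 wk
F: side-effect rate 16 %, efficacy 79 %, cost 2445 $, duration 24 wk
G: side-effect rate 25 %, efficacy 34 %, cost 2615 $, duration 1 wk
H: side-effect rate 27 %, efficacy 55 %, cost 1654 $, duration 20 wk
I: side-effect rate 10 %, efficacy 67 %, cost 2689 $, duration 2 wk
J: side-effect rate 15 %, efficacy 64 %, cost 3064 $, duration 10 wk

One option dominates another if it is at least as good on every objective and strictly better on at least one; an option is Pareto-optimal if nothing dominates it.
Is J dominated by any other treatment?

I vs J: side-effect rate 10≤15, efficacy 67≥64, cost 2689≤3064, duration 2≤10 — I is at least as good on every objective and strictly better on at least one, so I dominates J.

Yes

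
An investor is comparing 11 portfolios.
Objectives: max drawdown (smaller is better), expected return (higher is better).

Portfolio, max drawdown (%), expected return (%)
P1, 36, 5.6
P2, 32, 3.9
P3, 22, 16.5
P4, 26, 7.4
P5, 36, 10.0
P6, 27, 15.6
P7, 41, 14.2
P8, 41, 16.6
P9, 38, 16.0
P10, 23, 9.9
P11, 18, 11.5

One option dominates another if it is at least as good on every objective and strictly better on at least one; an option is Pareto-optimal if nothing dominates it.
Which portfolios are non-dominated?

P1: dominated by P3 (max drawdown 22≤36, expected return 16.5≥5.6).
P2: dominated by P3 (max drawdown 22≤32, expected return 16.5≥3.9).
P3: not dominated.
P4: dominated by P3 (max drawdown 22≤26, expected return 16.5≥7.4).
P5: dominated by P3 (max drawdown 22≤36, expected return 16.5≥10.0).
P6: dominated by P3 (max drawdown 22≤27, expected return 16.5≥15.6).
P7: dominated by P3 (max drawdown 22≤41, expected return 16.5≥14.2).
P8: not dominated (best expected return).
P9: dominated by P3 (max drawdown 22≤38, expected return 16.5≥16.0).
P10: dominated by P3 (max drawdown 22≤23, expected return 16.5≥9.9).
P11: not dominated (best max drawdown).

P3, P8, P11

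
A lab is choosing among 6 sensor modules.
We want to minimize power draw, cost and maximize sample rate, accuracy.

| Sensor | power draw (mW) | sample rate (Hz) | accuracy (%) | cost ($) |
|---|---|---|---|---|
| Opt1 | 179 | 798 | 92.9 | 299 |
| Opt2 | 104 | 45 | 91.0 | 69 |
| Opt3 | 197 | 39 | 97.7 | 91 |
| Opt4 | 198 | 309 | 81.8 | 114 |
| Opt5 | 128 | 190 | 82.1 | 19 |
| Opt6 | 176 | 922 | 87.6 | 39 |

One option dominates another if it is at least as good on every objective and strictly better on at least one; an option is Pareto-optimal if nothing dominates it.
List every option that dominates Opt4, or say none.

Opt6: power draw 176≤198, sample rate 922≥309, accuracy 87.6≥81.8, cost 39≤114 — dominates Opt4.
Others (Opt1, Opt2, Opt3, Opt5) are each worse than Opt4 on at least one objective.

Opt6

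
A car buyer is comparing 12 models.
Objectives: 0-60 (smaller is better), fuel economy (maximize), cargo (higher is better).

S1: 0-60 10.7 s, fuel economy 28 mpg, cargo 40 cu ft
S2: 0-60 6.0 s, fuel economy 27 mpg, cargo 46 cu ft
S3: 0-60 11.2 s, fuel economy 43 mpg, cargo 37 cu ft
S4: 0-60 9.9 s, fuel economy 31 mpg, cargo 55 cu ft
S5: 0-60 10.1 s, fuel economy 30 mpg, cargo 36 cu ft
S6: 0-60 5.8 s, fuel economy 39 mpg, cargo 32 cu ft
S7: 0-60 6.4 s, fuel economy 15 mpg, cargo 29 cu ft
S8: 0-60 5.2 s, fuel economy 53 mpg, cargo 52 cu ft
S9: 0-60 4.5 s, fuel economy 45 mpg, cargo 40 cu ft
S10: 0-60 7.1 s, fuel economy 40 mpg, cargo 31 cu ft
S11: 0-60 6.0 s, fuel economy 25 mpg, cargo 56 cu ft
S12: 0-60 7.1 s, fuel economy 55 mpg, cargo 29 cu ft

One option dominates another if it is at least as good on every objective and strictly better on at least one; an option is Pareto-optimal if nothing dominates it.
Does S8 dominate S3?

Yes

S8 vs S3: 0-60 5.2≤11.2, fuel economy 53≥43, cargo 52≥37 — S8 is at least as good on every objective with at least one strict improvement.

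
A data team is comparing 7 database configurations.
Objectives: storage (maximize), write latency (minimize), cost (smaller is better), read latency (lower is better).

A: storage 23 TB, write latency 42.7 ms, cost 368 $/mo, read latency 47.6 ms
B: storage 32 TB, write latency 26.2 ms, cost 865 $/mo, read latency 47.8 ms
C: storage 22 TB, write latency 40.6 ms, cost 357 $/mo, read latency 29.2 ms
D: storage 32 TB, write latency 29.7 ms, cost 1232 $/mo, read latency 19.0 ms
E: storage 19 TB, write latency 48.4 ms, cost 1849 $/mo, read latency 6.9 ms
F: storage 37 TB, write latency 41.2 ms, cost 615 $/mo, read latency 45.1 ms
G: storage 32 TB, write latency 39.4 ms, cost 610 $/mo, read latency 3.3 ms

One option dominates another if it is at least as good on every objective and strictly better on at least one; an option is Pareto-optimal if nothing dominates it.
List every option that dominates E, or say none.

G: storage 32≥19, write latency 39.4≤48.4, cost 610≤1849, read latency 3.3≤6.9 — dominates E.
Others (A, B, C, D, F) are each worse than E on at least one objective.

G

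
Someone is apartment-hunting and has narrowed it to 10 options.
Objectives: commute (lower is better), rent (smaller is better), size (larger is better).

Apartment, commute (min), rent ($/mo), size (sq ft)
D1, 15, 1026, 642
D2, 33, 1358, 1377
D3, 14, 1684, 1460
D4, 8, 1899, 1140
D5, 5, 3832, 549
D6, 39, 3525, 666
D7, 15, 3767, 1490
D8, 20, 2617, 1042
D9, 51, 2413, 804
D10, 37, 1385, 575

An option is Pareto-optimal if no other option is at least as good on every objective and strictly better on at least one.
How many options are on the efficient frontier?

6

D1: not dominated (best rent).
D2: not dominated.
D3: not dominated.
D4: not dominated.
D5: not dominated (best commute).
D6: dominated by D2 (commute 33≤39, rent 1358≤3525, size 1377≥666).
D7: not dominated (best size).
D8: dominated by D3 (commute 14≤20, rent 1684≤2617, size 1460≥1042).
D9: dominated by D2 (commute 33≤51, rent 1358≤2413, size 1377≥804).
D10: dominated by D1 (commute 15≤37, rent 1026≤1385, size 642≥575).
Pareto-optimal: D1, D2, D3, D4, D5, D7 → 6.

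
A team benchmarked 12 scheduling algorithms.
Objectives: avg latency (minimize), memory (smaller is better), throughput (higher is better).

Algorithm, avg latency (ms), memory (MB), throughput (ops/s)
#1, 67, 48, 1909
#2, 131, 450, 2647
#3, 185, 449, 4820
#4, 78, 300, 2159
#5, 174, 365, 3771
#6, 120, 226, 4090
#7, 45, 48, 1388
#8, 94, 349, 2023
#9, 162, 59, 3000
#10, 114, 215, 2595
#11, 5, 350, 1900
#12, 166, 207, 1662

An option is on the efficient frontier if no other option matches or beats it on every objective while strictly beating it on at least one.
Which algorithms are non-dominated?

#1, #3, #4, #6, #7, #9, #10, #11

#1: not dominated.
#2: dominated by #6 (avg latency 120≤131, memory 226≤450, throughput 4090≥2647).
#3: not dominated (best throughput).
#4: not dominated.
#5: dominated by #6 (avg latency 120≤174, memory 226≤365, throughput 4090≥3771).
#6: not dominated.
#7: not dominated.
#8: dominated by #4 (avg latency 78≤94, memory 300≤349, throughput 2159≥2023).
#9: not dominated.
#10: not dominated.
#11: not dominated (best avg latency).
#12: dominated by #1 (avg latency 67≤166, memory 48≤207, throughput 1909≥1662).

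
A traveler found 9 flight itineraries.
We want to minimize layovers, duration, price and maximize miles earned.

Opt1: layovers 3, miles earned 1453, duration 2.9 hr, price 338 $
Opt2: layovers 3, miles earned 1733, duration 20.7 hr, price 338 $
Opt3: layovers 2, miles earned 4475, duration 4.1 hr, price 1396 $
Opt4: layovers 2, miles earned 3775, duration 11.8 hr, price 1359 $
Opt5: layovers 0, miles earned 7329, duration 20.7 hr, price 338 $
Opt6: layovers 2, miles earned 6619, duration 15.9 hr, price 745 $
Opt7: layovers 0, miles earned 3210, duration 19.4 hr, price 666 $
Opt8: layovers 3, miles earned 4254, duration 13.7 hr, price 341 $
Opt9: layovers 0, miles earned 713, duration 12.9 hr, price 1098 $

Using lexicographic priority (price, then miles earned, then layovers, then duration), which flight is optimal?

First minimize price: best is 338, kept {Opt1, Opt2, Opt5}.
Then maximize miles earned: best is 7329, kept {Opt5}.

Opt5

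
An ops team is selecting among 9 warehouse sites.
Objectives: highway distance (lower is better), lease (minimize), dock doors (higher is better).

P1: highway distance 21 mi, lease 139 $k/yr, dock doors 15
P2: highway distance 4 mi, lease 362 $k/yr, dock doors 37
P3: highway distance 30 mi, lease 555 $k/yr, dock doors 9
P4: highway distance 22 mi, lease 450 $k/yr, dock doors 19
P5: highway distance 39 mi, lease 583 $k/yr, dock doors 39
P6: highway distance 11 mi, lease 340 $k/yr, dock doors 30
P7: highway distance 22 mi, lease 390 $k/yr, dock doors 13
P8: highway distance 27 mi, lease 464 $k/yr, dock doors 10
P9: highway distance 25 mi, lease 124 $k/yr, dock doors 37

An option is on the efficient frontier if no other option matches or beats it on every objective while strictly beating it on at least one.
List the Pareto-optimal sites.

P1: not dominated.
P2: not dominated (best highway distance).
P3: dominated by P1 (highway distance 21≤30, lease 139≤555, dock doors 15≥9).
P4: dominated by P2 (highway distance 4≤22, lease 362≤450, dock doors 37≥19).
P5: not dominated (best dock doors).
P6: not dominated.
P7: dominated by P1 (highway distance 21≤22, lease 139≤390, dock doors 15≥13).
P8: dominated by P1 (highway distance 21≤27, lease 139≤464, dock doors 15≥10).
P9: not dominated (best lease).

P1, P2, P5, P6, P9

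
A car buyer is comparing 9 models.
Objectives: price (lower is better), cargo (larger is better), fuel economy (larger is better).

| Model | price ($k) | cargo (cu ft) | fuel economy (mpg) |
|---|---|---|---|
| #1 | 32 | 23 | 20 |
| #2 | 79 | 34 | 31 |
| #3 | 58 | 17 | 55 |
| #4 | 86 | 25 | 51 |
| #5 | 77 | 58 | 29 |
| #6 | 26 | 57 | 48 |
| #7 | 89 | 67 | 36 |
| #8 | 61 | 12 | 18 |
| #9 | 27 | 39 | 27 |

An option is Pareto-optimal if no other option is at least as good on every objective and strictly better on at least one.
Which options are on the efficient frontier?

#3, #4, #5, #6, #7

#1: dominated by #6 (price 26≤32, cargo 57≥23, fuel economy 48≥20).
#2: dominated by #6 (price 26≤79, cargo 57≥34, fuel economy 48≥31).
#3: not dominated (best fuel economy).
#4: not dominated.
#5: not dominated.
#6: not dominated (best price).
#7: not dominated (best cargo).
#8: dominated by #1 (price 32≤61, cargo 23≥12, fuel economy 20≥18).
#9: dominated by #6 (price 26≤27, cargo 57≥39, fuel economy 48≥27).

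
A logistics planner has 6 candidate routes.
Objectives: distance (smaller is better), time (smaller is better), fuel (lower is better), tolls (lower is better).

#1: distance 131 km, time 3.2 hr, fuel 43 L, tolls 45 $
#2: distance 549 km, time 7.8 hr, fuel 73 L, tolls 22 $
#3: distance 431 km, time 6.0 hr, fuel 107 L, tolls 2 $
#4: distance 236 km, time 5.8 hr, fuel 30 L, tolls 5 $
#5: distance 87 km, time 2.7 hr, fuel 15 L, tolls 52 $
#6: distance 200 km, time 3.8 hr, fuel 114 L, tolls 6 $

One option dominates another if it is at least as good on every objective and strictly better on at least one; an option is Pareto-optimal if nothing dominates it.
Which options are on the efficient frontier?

#1, #3, #4, #5, #6

#1: not dominated.
#2: dominated by #4 (distance 236≤549, time 5.8≤7.8, fuel 30≤73, tolls 5≤22).
#3: not dominated (best tolls).
#4: not dominated.
#5: not dominated (best distance).
#6: not dominated.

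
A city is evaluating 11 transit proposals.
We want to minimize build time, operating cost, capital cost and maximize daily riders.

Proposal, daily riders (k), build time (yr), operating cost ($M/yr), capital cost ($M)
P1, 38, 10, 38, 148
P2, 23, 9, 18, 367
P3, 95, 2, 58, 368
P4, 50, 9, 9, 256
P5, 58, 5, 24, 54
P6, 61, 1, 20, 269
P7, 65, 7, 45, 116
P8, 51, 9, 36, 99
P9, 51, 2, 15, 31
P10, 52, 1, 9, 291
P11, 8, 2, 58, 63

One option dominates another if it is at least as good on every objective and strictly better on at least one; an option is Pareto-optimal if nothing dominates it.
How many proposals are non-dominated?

7

P1: dominated by P5 (daily riders 58≥38, build time 5≤10, operating cost 24≤38, capital cost 54≤148).
P2: dominated by P4 (daily riders 50≥23, build time 9≤9, operating cost 9≤18, capital cost 256≤367).
P3: not dominated (best daily riders).
P4: not dominated.
P5: not dominated.
P6: not dominated.
P7: not dominated.
P8: dominated by P5 (daily riders 58≥51, build time 5≤9, operating cost 24≤36, capital cost 54≤99).
P9: not dominated (best capital cost).
P10: not dominated.
P11: dominated by P9 (daily riders 51≥8, build time 2≤2, operating cost 15≤58, capital cost 31≤63).
Pareto-optimal: P3, P4, P5, P6, P7, P9, P10 → 7.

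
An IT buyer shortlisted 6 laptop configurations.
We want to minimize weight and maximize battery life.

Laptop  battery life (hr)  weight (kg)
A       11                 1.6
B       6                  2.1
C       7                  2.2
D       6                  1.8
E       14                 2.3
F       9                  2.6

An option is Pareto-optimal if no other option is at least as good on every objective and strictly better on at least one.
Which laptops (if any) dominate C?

A

A: battery life 11≥7, weight 1.6≤2.2 — dominates C.
Others (B, D, E, F) are each worse than C on at least one objective.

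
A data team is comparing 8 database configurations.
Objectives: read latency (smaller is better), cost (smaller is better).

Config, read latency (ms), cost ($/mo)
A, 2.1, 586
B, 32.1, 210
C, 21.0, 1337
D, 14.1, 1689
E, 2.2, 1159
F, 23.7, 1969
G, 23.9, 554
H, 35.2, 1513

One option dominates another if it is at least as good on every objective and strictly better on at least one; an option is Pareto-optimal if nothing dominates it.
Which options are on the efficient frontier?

A, B, G

A: not dominated (best read latency).
B: not dominated (best cost).
C: dominated by A (read latency 2.1≤21.0, cost 586≤1337).
D: dominated by A (read latency 2.1≤14.1, cost 586≤1689).
E: dominated by A (read latency 2.1≤2.2, cost 586≤1159).
F: dominated by A (read latency 2.1≤23.7, cost 586≤1969).
G: not dominated.
H: dominated by A (read latency 2.1≤35.2, cost 586≤1513).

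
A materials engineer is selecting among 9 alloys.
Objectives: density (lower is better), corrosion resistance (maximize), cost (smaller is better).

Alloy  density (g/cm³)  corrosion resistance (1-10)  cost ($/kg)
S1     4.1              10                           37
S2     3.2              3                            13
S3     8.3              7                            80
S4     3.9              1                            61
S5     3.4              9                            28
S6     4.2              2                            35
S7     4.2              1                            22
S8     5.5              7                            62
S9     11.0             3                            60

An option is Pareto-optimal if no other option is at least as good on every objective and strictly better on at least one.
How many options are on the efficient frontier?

S1: not dominated (best corrosion resistance).
S2: not dominated (best density).
S3: dominated by S1 (density 4.1≤8.3, corrosion resistance 10≥7, cost 37≤80).
S4: dominated by S2 (density 3.2≤3.9, corrosion resistance 3≥1, cost 13≤61).
S5: not dominated.
S6: dominated by S2 (density 3.2≤4.2, corrosion resistance 3≥2, cost 13≤35).
S7: dominated by S2 (density 3.2≤4.2, corrosion resistance 3≥1, cost 13≤22).
S8: dominated by S1 (density 4.1≤5.5, corrosion resistance 10≥7, cost 37≤62).
S9: dominated by S1 (density 4.1≤11.0, corrosion resistance 10≥3, cost 37≤60).
Pareto-optimal: S1, S2, S5 → 3.

3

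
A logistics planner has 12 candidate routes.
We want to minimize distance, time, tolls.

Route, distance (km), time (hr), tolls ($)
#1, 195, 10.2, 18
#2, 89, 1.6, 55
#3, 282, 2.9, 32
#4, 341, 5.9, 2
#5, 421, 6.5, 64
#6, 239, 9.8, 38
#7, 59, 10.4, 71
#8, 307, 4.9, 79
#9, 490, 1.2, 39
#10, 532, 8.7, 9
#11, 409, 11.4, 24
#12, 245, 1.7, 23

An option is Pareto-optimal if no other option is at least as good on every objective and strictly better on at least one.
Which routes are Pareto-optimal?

#1: not dominated.
#2: not dominated.
#3: dominated by #12 (distance 245≤282, time 1.7≤2.9, tolls 23≤32).
#4: not dominated (best tolls).
#5: dominated by #2 (distance 89≤421, time 1.6≤6.5, tolls 55≤64).
#6: not dominated.
#7: not dominated (best distance).
#8: dominated by #2 (distance 89≤307, time 1.6≤4.9, tolls 55≤79).
#9: not dominated (best time).
#10: dominated by #4 (distance 341≤532, time 5.9≤8.7, tolls 2≤9).
#11: dominated by #1 (distance 195≤409, time 10.2≤11.4, tolls 18≤24).
#12: not dominated.

#1, #2, #4, #6, #7, #9, #12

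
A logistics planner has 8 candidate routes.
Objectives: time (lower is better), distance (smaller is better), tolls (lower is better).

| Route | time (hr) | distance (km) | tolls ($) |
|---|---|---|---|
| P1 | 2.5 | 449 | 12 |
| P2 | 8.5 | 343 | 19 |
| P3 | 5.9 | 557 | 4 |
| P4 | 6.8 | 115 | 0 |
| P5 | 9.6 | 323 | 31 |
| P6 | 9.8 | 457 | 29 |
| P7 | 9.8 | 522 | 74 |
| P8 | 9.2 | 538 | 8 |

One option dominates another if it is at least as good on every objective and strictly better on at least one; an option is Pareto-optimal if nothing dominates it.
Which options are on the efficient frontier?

P1: not dominated (best time).
P2: dominated by P4 (time 6.8≤8.5, distance 115≤343, tolls 0≤19).
P3: not dominated.
P4: not dominated (best distance).
P5: dominated by P4 (time 6.8≤9.6, distance 115≤323, tolls 0≤31).
P6: dominated by P1 (time 2.5≤9.8, distance 449≤457, tolls 12≤29).
P7: dominated by P1 (time 2.5≤9.8, distance 449≤522, tolls 12≤74).
P8: dominated by P4 (time 6.8≤9.2, distance 115≤538, tolls 0≤8).

P1, P3, P4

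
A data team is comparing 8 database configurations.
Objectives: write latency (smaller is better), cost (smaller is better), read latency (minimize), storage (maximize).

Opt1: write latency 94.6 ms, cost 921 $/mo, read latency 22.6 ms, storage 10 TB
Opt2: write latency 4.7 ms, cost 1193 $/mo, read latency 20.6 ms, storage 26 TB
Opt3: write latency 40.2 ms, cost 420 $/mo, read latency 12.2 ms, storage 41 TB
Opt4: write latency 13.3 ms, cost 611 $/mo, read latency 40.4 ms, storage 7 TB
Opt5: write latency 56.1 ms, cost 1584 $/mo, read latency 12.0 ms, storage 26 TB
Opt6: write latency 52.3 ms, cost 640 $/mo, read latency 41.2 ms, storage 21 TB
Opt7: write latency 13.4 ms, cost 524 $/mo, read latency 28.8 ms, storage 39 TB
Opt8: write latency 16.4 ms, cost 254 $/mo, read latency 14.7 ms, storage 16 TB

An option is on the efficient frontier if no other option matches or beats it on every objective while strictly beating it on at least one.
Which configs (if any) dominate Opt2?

Opt1: worse on write latency (94.6 vs 4.7).
Opt3: worse on write latency (40.2 vs 4.7).
Opt4: worse on write latency (13.3 vs 4.7).
Opt5: worse on write latency (56.1 vs 4.7).
Opt6: worse on write latency (52.3 vs 4.7).
Opt7: worse on write latency (13.4 vs 4.7).
Opt8: worse on write latency (16.4 vs 4.7).
No option dominates Opt2.

none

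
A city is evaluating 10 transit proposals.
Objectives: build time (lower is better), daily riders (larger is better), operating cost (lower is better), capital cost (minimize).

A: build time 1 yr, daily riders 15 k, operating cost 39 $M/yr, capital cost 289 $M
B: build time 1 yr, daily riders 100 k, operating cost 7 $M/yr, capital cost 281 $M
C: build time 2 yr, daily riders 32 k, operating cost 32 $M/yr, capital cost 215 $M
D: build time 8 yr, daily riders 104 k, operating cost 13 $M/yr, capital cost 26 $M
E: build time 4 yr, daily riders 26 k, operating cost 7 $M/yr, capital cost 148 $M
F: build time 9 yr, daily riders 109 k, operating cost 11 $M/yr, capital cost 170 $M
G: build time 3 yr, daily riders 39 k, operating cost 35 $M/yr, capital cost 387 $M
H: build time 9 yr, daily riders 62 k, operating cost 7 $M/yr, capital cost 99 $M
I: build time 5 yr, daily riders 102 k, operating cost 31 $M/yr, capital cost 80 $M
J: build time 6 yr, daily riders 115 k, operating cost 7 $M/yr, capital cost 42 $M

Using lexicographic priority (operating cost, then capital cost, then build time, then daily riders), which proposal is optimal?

J

First minimize operating cost: best is 7, kept {B, E, H, J}.
Then minimize capital cost: best is 42, kept {J}.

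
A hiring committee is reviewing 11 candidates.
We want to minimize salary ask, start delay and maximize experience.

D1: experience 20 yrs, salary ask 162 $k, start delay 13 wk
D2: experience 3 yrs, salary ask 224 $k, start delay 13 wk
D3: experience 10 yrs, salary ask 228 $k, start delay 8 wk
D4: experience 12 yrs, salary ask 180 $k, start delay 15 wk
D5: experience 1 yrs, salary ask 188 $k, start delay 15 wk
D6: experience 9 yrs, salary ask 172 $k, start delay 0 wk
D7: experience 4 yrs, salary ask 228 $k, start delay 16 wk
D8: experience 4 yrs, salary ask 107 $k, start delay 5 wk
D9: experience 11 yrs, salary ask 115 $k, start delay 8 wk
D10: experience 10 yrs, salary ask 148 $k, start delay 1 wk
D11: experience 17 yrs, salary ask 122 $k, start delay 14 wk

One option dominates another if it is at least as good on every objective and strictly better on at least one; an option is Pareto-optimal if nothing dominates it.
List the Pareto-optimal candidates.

D1: not dominated (best experience).
D2: dominated by D1 (experience 20≥3, salary ask 162≤224, start delay 13≤13).
D3: dominated by D9 (experience 11≥10, salary ask 115≤228, start delay 8≤8).
D4: dominated by D1 (experience 20≥12, salary ask 162≤180, start delay 13≤15).
D5: dominated by D1 (experience 20≥1, salary ask 162≤188, start delay 13≤15).
D6: not dominated (best start delay).
D7: dominated by D1 (experience 20≥4, salary ask 162≤228, start delay 13≤16).
D8: not dominated (best salary ask).
D9: not dominated.
D10: not dominated.
D11: not dominated.

D1, D6, D8, D9, D10, D11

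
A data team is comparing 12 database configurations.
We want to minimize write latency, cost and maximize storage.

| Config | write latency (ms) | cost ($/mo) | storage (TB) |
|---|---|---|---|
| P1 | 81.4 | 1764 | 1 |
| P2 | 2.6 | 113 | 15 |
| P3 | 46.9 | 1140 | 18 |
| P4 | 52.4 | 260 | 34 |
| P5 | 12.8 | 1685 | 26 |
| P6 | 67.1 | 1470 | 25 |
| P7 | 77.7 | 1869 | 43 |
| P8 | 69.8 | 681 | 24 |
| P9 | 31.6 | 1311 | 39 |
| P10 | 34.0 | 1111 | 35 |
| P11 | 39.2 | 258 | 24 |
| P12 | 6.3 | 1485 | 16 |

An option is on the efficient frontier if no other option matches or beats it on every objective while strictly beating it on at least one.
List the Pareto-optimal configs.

P1: dominated by P2 (write latency 2.6≤81.4, cost 113≤1764, storage 15≥1).
P2: not dominated (best write latency).
P3: dominated by P10 (write latency 34.0≤46.9, cost 1111≤1140, storage 35≥18).
P4: not dominated.
P5: not dominated.
P6: dominated by P4 (write latency 52.4≤67.1, cost 260≤1470, storage 34≥25).
P7: not dominated (best storage).
P8: dominated by P4 (write latency 52.4≤69.8, cost 260≤681, storage 34≥24).
P9: not dominated.
P10: not dominated.
P11: not dominated.
P12: not dominated.

P2, P4, P5, P7, P9, P10, P11, P12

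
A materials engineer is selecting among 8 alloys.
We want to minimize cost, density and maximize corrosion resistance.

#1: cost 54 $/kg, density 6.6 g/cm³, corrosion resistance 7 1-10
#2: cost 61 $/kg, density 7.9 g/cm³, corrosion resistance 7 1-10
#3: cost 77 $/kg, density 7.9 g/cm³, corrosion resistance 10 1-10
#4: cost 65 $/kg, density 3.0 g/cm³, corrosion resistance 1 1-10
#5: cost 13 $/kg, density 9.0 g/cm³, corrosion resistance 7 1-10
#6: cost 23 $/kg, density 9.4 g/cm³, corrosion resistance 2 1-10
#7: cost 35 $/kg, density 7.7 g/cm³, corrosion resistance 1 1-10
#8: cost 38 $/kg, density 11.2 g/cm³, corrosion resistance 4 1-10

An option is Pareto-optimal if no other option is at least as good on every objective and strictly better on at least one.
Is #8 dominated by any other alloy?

#5 vs #8: cost 13≤38, density 9.0≤11.2, corrosion resistance 7≥4 — #5 is at least as good on every objective and strictly better on at least one, so #5 dominates #8.

Yes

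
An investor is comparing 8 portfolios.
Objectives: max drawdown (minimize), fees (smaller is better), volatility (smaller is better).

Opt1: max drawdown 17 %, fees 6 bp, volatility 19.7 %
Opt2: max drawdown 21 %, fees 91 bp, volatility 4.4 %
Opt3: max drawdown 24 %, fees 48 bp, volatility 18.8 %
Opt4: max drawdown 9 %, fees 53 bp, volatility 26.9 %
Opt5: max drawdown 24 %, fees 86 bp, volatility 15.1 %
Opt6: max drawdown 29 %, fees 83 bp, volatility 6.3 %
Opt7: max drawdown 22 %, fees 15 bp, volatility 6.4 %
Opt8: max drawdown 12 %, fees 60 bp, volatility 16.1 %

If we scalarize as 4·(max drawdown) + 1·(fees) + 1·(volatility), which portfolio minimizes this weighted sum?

Opt1: 4·17 + 1·6 + 1·19.7 = 93.7
Opt2: 4·21 + 1·91 + 1·4.4 = 179.4
Opt3: 4·24 + 1·48 + 1·18.8 = 162.8
Opt4: 4·9 + 1·53 + 1·26.9 = 115.9
Opt5: 4·24 + 1·86 + 1·15.1 = 197.1
Opt6: 4·29 + 1·83 + 1·6.3 = 205.3
Opt7: 4·22 + 1·15 + 1·6.4 = 109.4
Opt8: 4·12 + 1·60 + 1·16.1 = 124.1
Lowest: Opt1 at 93.7.

Opt1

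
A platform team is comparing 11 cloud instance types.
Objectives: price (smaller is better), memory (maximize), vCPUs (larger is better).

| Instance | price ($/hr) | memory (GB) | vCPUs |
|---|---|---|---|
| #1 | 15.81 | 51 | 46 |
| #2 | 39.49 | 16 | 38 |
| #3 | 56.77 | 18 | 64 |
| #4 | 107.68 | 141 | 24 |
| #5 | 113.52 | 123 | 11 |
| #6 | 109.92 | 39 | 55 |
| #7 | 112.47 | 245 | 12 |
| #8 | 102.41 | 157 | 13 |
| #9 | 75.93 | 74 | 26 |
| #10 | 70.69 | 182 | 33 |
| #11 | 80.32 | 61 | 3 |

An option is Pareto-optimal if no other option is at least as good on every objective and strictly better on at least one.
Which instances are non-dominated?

#1: not dominated (best price).
#2: dominated by #1 (price 15.81≤39.49, memory 51≥16, vCPUs 46≥38).
#3: not dominated (best vCPUs).
#4: dominated by #10 (price 70.69≤107.68, memory 182≥141, vCPUs 33≥24).
#5: dominated by #4 (price 107.68≤113.52, memory 141≥123, vCPUs 24≥11).
#6: not dominated.
#7: not dominated (best memory).
#8: dominated by #10 (price 70.69≤102.41, memory 182≥157, vCPUs 33≥13).
#9: dominated by #10 (price 70.69≤75.93, memory 182≥74, vCPUs 33≥26).
#10: not dominated.
#11: dominated by #9 (price 75.93≤80.32, memory 74≥61, vCPUs 26≥3).

#1, #3, #6, #7, #10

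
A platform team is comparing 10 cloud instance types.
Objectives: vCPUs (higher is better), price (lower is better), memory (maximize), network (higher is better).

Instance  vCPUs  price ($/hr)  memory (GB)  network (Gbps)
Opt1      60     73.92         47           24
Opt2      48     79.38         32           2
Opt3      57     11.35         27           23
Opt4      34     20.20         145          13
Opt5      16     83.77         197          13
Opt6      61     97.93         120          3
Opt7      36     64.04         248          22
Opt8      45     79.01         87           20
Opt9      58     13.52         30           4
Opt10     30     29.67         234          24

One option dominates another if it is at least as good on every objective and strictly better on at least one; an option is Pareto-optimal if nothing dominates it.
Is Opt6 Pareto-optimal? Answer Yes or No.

Opt1: worse on vCPUs (60 vs 61).
Opt2: worse on vCPUs (48 vs 61).
Opt3: worse on vCPUs (57 vs 61).
Opt4: worse on vCPUs (34 vs 61).
Opt5: worse on vCPUs (16 vs 61).
Opt7: worse on vCPUs (36 vs 61).
Opt8: worse on vCPUs (45 vs 61).
Opt9: worse on vCPUs (58 vs 61).
Opt10: worse on vCPUs (30 vs 61).
No option is at least as good as Opt6 on every objective and strictly better on one.

Yes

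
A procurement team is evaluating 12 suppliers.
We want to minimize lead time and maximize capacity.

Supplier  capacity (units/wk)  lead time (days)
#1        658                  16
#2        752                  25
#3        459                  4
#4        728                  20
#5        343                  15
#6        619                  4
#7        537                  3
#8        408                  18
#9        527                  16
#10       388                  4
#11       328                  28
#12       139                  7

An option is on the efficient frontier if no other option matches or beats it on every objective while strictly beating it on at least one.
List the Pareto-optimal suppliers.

#1, #2, #4, #6, #7

#1: not dominated.
#2: not dominated (best capacity).
#3: dominated by #6 (capacity 619≥459, lead time 4≤4).
#4: not dominated.
#5: dominated by #3 (capacity 459≥343, lead time 4≤15).
#6: not dominated.
#7: not dominated (best lead time).
#8: dominated by #1 (capacity 658≥408, lead time 16≤18).
#9: dominated by #1 (capacity 658≥527, lead time 16≤16).
#10: dominated by #3 (capacity 459≥388, lead time 4≤4).
#11: dominated by #1 (capacity 658≥328, lead time 16≤28).
#12: dominated by #3 (capacity 459≥139, lead time 4≤7).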